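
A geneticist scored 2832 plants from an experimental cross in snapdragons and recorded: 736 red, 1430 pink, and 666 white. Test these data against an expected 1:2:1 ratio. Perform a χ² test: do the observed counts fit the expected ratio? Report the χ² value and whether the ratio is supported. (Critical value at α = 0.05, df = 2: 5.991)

Under the 1:2:1 hypothesis (Σ ratio = 4, N = 2832):
  red: 2832 × 1/4 = 708
  pink: 2832 × 2/4 = 1416
  white: 2832 × 1/4 = 708
χ² = Σ (O − E)² / E
  red: (736 − 708)² / 708 = 1.1073
  pink: (1430 − 1416)² / 1416 = 0.1384
  white: (666 − 708)² / 708 = 2.4915
χ² = 1.1073 + 0.1384 + 2.4915 = 3.7372 ≈ 3.737
Degrees of freedom = 3 − 1 = 2; critical value at α = 0.05 is 5.991.
Since 3.737 < 5.991, we fail to reject the null hypothesis — the data are consistent with the 1:2:1 ratio.

3.737; consistent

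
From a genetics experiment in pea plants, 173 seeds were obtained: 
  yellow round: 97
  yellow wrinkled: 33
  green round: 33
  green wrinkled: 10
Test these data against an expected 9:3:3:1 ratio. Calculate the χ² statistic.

Total ratio parts = 16. Expected numbers out of 173:
  yellow round: 173 × 9/16 = 97.3125
  yellow wrinkled: 173 × 3/16 = 32.4375
  green round: 173 × 3/16 = 32.4375
  green wrinkled: 173 × 1/16 = 10.8125
χ² = Σ (O − E)² / E
  yellow round: (97 − 97.3125)² / 97.3125 = 0.0010
  yellow wrinkled: (33 − 32.4375)² / 32.4375 = 0.0098
  green round: (33 − 32.4375)² / 32.4375 = 0.0098
  green wrinkled: (10 − 10.8125)² / 10.8125 = 0.0611
χ² = 0.0010 + 0.0098 + 0.0098 + 0.0611 = 0.0817 ≈ 0.082

0.082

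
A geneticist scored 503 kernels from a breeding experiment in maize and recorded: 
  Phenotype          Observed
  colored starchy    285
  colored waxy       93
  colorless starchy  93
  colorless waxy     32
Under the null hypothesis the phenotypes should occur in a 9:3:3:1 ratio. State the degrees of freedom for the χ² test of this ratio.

A goodness-of-fit test with 4 phenotype classes has df = 4 − 1 = 3.

3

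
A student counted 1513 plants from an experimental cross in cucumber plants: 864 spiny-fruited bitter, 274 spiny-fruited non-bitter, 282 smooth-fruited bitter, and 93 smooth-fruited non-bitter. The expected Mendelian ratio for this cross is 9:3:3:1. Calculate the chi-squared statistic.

Expected counts for N = 1513 under a 9:3:3:1 ratio (total parts = 16):
  spiny-fruited bitter: 1513 × 9/16 = 851.0625
  spiny-fruited non-bitter: 1513 × 3/16 = 283.6875
  smooth-fruited bitter: 1513 × 3/16 = 283.6875
  smooth-fruited non-bitter: 1513 × 1/16 = 94.5625
χ² = Σ (O − E)² / E
  spiny-fruited bitter: (864 − 851.0625)² / 851.0625 = 0.1967
  spiny-fruited non-bitter: (274 − 283.6875)² / 283.6875 = 0.3308
  smooth-fruited bitter: (282 − 283.6875)² / 283.6875 = 0.0100
  smooth-fruited non-bitter: (93 − 94.5625)² / 94.5625 = 0.0258
χ² = 0.1967 + 0.3308 + 0.0100 + 0.0258 = 0.5633 ≈ 0.563

0.563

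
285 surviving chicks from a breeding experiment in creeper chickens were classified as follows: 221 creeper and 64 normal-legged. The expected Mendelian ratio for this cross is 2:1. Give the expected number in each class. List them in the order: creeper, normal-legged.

190, 95

Expected counts for N = 285 under a 2:1 ratio (total parts = 3):
  creeper: 285 × 2/3 = 190
  normal-legged: 285 × 1/3 = 95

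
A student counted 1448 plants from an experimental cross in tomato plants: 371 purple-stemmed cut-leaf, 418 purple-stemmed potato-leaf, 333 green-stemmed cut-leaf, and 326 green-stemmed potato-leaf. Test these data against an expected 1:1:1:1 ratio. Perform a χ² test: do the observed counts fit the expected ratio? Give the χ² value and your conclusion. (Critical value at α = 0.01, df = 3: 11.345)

Under the 1:1:1:1 hypothesis (Σ ratio = 4, N = 1448):
  purple-stemmed cut-leaf: 1448 × 1/4 = 362
  purple-stemmed potato-leaf: 1448 × 1/4 = 362
  green-stemmed cut-leaf: 1448 × 1/4 = 362
  green-stemmed potato-leaf: 1448 × 1/4 = 362
χ² = Σ (O − E)² / E
  purple-stemmed cut-leaf: (371 − 362)² / 362 = 0.2238
  purple-stemmed potato-leaf: (418 − 362)² / 362 = 8.6630
  green-stemmed cut-leaf: (333 − 362)² / 362 = 2.3232
  green-stemmed potato-leaf: (326 − 362)² / 362 = 3.5801
χ² = 0.2238 + 8.6630 + 2.3232 + 3.5801 = 14.7901 ≈ 14.790
Degrees of freedom = 4 − 1 = 3; critical value at α = 0.01 is 11.345.
Since 14.790 > 11.345, we reject the null hypothesis — the data do not fit the 1:1:1:1 ratio.

14.790; not consistent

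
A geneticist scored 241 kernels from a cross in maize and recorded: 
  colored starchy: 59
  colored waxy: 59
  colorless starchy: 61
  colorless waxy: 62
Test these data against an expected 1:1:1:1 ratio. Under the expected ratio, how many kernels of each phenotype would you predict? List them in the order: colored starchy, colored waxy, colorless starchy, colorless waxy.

60.25, 60.25, 60.25, 60.25

Total ratio parts = 4. Expected numbers out of 241:
  colored starchy: 241 × 1/4 = 60.25
  colored waxy: 241 × 1/4 = 60.25
  colorless starchy: 241 × 1/4 = 60.25
  colorless waxy: 241 × 1/4 = 60.25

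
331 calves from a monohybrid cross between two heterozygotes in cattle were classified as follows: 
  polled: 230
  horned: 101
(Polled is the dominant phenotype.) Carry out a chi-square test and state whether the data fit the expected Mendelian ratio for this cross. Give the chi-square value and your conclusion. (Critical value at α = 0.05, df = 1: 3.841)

For a monohybrid cross between heterozygotes with complete dominance, the expected phenotypic ratio is 3:1.
The 3:1 ratio has 4 parts, so with N = 331 the expected counts are:
  polled: 331 × 3/4 = 248.25
  horned: 331 × 1/4 = 82.75
χ² = Σ (O − E)² / E
  polled: (230 − 248.25)² / 248.25 = 1.3416
  horned: (101 − 82.75)² / 82.75 = 4.0249
χ² = 1.3416 + 4.0249 = 5.3665 ≈ 5.367
Degrees of freedom = 2 − 1 = 1; critical value at α = 0.05 is 3.841.
Since 5.367 > 3.841, we reject the null hypothesis — the data do not fit the 3:1 ratio.

5.367; not consistent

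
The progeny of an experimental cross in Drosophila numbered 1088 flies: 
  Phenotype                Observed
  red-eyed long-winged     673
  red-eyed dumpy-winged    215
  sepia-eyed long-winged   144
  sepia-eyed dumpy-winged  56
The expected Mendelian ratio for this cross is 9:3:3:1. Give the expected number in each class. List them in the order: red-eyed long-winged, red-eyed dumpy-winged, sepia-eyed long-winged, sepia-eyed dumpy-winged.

612, 204, 204, 68

Expected counts for N = 1088 under a 9:3:3:1 ratio (total parts = 16):
  red-eyed long-winged: 1088 × 9/16 = 612
  red-eyed dumpy-winged: 1088 × 3/16 = 204
  sepia-eyed long-winged: 1088 × 3/16 = 204
  sepia-eyed dumpy-winged: 1088 × 1/16 = 68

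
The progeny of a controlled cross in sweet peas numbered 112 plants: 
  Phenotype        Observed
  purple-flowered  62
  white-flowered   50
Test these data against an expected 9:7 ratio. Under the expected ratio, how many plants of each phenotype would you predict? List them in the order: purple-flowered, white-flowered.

63, 49

Expected counts for N = 112 under a 9:7 ratio (total parts = 16):
  purple-flowered: 112 × 9/16 = 63
  white-flowered: 112 × 7/16 = 49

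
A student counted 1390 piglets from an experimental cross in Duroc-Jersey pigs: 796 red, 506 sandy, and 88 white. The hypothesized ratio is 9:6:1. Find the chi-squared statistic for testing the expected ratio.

0.716

Expected counts for N = 1390 under a 9:6:1 ratio (total parts = 16):
  red: 1390 × 9/16 = 781.875
  sandy: 1390 × 6/16 = 521.25
  white: 1390 × 1/16 = 86.875
χ² = Σ (O − E)² / E
  red: (796 − 781.875)² / 781.875 = 0.2552
  sandy: (506 − 521.25)² / 521.25 = 0.4462
  white: (88 − 86.875)² / 86.875 = 0.0146
χ² = 0.2552 + 0.4462 + 0.0146 = 0.716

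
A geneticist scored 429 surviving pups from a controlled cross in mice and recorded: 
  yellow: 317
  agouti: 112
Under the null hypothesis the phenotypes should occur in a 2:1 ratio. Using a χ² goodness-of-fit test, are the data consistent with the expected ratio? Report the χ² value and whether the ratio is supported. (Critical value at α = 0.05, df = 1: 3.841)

10.080; not consistent

The 2:1 ratio has 3 parts, so with N = 429 the expected counts are:
  yellow: 429 × 2/3 = 286
  agouti: 429 × 1/3 = 143
χ² = Σ (O − E)² / E
  yellow: (317 − 286)² / 286 = 3.3601
  agouti: (112 − 143)² / 143 = 6.7203
χ² = 3.3601 + 6.7203 = 10.0804 ≈ 10.080
Degrees of freedom = 2 − 1 = 1; critical value at α = 0.05 is 3.841.
Since 10.080 > 3.841, we reject the null hypothesis — the data do not fit the 2:1 ratio.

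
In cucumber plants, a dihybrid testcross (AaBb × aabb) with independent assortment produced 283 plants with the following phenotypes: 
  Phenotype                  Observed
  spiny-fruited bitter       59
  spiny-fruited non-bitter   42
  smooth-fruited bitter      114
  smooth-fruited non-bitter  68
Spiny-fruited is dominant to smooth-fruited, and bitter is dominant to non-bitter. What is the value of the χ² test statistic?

40.180

A dihybrid testcross with independent assortment gives a 1:1:1:1 ratio.
The 1:1:1:1 ratio has 4 parts, so with N = 283 the expected counts are:
  spiny-fruited bitter: 283 × 1/4 = 70.75
  spiny-fruited non-bitter: 283 × 1/4 = 70.75
  smooth-fruited bitter: 283 × 1/4 = 70.75
  smooth-fruited non-bitter: 283 × 1/4 = 70.75
χ² = Σ (O − E)² / E
  spiny-fruited bitter: (59 − 70.75)² / 70.75 = 1.9514
  spiny-fruited non-bitter: (42 − 70.75)² / 70.75 = 11.6829
  smooth-fruited bitter: (114 − 70.75)² / 70.75 = 26.4390
  smooth-fruited non-bitter: (68 − 70.75)² / 70.75 = 0.1069
χ² = 1.9514 + 11.6829 + 26.4390 + 0.1069 = 40.1802 ≈ 40.180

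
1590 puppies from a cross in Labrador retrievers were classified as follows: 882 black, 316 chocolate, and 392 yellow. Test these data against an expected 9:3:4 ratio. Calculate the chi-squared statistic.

1.319

Total ratio parts = 16. Expected numbers out of 1590:
  black: 1590 × 9/16 = 894.375
  chocolate: 1590 × 3/16 = 298.125
  yellow: 1590 × 4/16 = 397.5
χ² = Σ (O − E)² / E
  black: (882 − 894.375)² / 894.375 = 0.1712
  chocolate: (316 − 298.125)² / 298.125 = 1.0718
  yellow: (392 − 397.5)² / 397.5 = 0.0761
χ² = 0.1712 + 1.0718 + 0.0761 = 1.3191 ≈ 1.319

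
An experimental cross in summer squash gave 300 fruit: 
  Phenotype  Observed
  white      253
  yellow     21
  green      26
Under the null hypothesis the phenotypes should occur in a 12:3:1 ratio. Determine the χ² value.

28.378

Expected counts for N = 300 under a 12:3:1 ratio (total parts = 16):
  white: 300 × 12/16 = 225
  yellow: 300 × 3/16 = 56.25
  green: 300 × 1/16 = 18.75
χ² = Σ (O − E)² / E
  white: (253 − 225)² / 225 = 3.4844
  yellow: (21 − 56.25)² / 56.25 = 22.0900
  green: (26 − 18.75)² / 18.75 = 2.8033
χ² = 3.4844 + 22.0900 + 2.8033 = 28.3777 ≈ 28.378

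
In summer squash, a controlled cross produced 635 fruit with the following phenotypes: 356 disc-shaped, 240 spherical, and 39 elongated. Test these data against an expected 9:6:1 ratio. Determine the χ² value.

0.031

Total ratio parts = 16. Expected numbers out of 635:
  disc-shaped: 635 × 9/16 = 357.1875
  spherical: 635 × 6/16 = 238.125
  elongated: 635 × 1/16 = 39.6875
χ² = Σ (O − E)² / E
  disc-shaped: (356 − 357.1875)² / 357.1875 = 0.0039
  spherical: (240 − 238.125)² / 238.125 = 0.0148
  elongated: (39 − 39.6875)² / 39.6875 = 0.0119
χ² = 0.0039 + 0.0148 + 0.0119 = 0.0306 ≈ 0.031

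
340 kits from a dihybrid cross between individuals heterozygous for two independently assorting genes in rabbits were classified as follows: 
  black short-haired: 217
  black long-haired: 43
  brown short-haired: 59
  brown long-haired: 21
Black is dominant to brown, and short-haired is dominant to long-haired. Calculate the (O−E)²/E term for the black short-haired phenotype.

A dihybrid F₂ with independent assortment and complete dominance at both loci gives a 9:3:3:1 phenotypic ratio.
Under the 9:3:3:1 hypothesis (Σ ratio = 16, N = 340):
  black short-haired: 340 × 9/16 = 191.25
  black long-haired: 340 × 3/16 = 63.75
  brown short-haired: 340 × 3/16 = 63.75
  brown long-haired: 340 × 1/16 = 21.25
Contribution of black short-haired: (217 − 191.25)² / 191.25 = 3.4670

3.467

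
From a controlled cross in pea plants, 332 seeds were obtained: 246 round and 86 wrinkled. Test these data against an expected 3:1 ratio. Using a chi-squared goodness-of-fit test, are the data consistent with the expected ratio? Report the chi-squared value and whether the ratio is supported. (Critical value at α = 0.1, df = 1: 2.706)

0.145; consistent

Expected counts for N = 332 under a 3:1 ratio (total parts = 4):
  round: 332 × 3/4 = 249
  wrinkled: 332 × 1/4 = 83
χ² = Σ (O − E)² / E
  round: (246 − 249)² / 249 = 0.0361
  wrinkled: (86 − 83)² / 83 = 0.1084
χ² = 0.0361 + 0.1084 = 0.1445 ≈ 0.145
Degrees of freedom = 2 − 1 = 1; critical value at α = 0.1 is 2.706.
Since 0.145 < 2.706, we fail to reject the null hypothesis — the data are consistent with the 3:1 ratio.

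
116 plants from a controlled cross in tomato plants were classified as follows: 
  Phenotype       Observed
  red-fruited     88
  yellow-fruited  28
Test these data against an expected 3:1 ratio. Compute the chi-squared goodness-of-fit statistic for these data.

0.046

Under the 3:1 hypothesis (Σ ratio = 4, N = 116):
  red-fruited: 116 × 3/4 = 87
  yellow-fruited: 116 × 1/4 = 29
χ² = Σ (O − E)² / E
  red-fruited: (88 − 87)² / 87 = 0.0115
  yellow-fruited: (28 − 29)² / 29 = 0.0345
χ² = 0.0115 + 0.0345 = 0.046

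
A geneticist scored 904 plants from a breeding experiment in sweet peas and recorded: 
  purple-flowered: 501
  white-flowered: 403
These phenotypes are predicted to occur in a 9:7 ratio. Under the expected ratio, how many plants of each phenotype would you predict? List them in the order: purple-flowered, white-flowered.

508.5, 395.5

The 9:7 ratio has 16 parts, so with N = 904 the expected counts are:
  purple-flowered: 904 × 9/16 = 508.5
  white-flowered: 904 × 7/16 = 395.5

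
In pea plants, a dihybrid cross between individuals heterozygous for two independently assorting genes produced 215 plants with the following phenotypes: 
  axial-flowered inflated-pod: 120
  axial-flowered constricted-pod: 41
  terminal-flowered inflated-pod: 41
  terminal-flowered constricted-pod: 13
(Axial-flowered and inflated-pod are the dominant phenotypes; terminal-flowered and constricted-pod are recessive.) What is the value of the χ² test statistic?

A dihybrid F₂ with independent assortment and complete dominance at both loci gives a 9:3:3:1 phenotypic ratio.
Under the 9:3:3:1 hypothesis (Σ ratio = 16, N = 215):
  axial-flowered inflated-pod: 215 × 9/16 = 120.9375
  axial-flowered constricted-pod: 215 × 3/16 = 40.3125
  terminal-flowered inflated-pod: 215 × 3/16 = 40.3125
  terminal-flowered constricted-pod: 215 × 1/16 = 13.4375
χ² = Σ (O − E)² / E
  axial-flowered inflated-pod: (120 − 120.9375)² / 120.9375 = 0.0073
  axial-flowered constricted-pod: (41 − 40.3125)² / 40.3125 = 0.0117
  terminal-flowered inflated-pod: (41 − 40.3125)² / 40.3125 = 0.0117
  terminal-flowered constricted-pod: (13 − 13.4375)² / 13.4375 = 0.0142
χ² = 0.0073 + 0.0117 + 0.0117 + 0.0142 = 0.0449 ≈ 0.045

0.045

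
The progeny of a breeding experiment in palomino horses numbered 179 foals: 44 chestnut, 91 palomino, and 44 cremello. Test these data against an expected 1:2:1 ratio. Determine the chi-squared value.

Under the 1:2:1 hypothesis (Σ ratio = 4, N = 179):
  chestnut: 179 × 1/4 = 44.75
  palomino: 179 × 2/4 = 89.5
  cremello: 179 × 1/4 = 44.75
χ² = Σ (O − E)² / E
  chestnut: (44 − 44.75)² / 44.75 = 0.0126
  palomino: (91 − 89.5)² / 89.5 = 0.0251
  cremello: (44 − 44.75)² / 44.75 = 0.0126
χ² = 0.0126 + 0.0251 + 0.0126 = 0.0503 ≈ 0.050

0.050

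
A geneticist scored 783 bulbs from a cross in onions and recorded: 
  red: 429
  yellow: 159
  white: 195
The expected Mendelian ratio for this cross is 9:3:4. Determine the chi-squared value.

Total ratio parts = 16. Expected numbers out of 783:
  red: 783 × 9/16 = 440.4375
  yellow: 783 × 3/16 = 146.8125
  white: 783 × 4/16 = 195.75
χ² = Σ (O − E)² / E
  red: (429 − 440.4375)² / 440.4375 = 0.2970
  yellow: (159 − 146.8125)² / 146.8125 = 1.0117
  white: (195 − 195.75)² / 195.75 = 0.0029
χ² = 0.2970 + 1.0117 + 0.0029 = 1.3116 ≈ 1.312

1.312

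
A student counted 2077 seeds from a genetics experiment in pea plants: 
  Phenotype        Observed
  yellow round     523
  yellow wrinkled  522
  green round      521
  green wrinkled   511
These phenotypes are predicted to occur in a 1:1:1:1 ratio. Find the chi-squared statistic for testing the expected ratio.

0.179

Under the 1:1:1:1 hypothesis (Σ ratio = 4, N = 2077):
  yellow round: 2077 × 1/4 = 519.25
  yellow wrinkled: 2077 × 1/4 = 519.25
  green round: 2077 × 1/4 = 519.25
  green wrinkled: 2077 × 1/4 = 519.25
χ² = Σ (O − E)² / E
  yellow round: (523 − 519.25)² / 519.25 = 0.0271
  yellow wrinkled: (522 − 519.25)² / 519.25 = 0.0146
  green round: (521 − 519.25)² / 519.25 = 0.0059
  green wrinkled: (511 − 519.25)² / 519.25 = 0.1311
χ² = 0.0271 + 0.0146 + 0.0059 + 0.1311 = 0.1787 ≈ 0.179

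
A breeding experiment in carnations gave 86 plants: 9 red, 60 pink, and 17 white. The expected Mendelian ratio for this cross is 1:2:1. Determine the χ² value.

The 1:2:1 ratio has 4 parts, so with N = 86 the expected counts are:
  red: 86 × 1/4 = 21.5
  pink: 86 × 2/4 = 43
  white: 86 × 1/4 = 21.5
χ² = Σ (O − E)² / E
  red: (9 − 21.5)² / 21.5 = 7.2674
  pink: (60 − 43)² / 43 = 6.7209
  white: (17 − 21.5)² / 21.5 = 0.9419
χ² = 7.2674 + 6.7209 + 0.9419 = 14.9302 ≈ 14.930

14.930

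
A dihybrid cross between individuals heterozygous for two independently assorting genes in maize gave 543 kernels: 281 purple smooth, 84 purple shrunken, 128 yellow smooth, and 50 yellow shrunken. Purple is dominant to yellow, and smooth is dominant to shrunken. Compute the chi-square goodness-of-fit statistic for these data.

19.410

A dihybrid F₂ with independent assortment and complete dominance at both loci gives a 9:3:3:1 phenotypic ratio.
Total ratio parts = 16. Expected numbers out of 543:
  purple smooth: 543 × 9/16 = 305.4375
  purple shrunken: 543 × 3/16 = 101.8125
  yellow smooth: 543 × 3/16 = 101.8125
  yellow shrunken: 543 × 1/16 = 33.9375
χ² = Σ (O − E)² / E
  purple smooth: (281 − 305.4375)² / 305.4375 = 1.9552
  purple shrunken: (84 − 101.8125)² / 101.8125 = 3.1164
  yellow smooth: (128 − 101.8125)² / 101.8125 = 6.7358
  yellow shrunken: (50 − 33.9375)² / 33.9375 = 7.6023
χ² = 1.9552 + 3.1164 + 6.7358 + 7.6023 = 19.4097 ≈ 19.410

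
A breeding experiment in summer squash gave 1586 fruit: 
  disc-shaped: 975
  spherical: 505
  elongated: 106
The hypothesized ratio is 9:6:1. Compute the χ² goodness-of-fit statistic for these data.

Under the 9:6:1 hypothesis (Σ ratio = 16, N = 1586):
  disc-shaped: 1586 × 9/16 = 892.125
  spherical: 1586 × 6/16 = 594.75
  elongated: 1586 × 1/16 = 99.125
χ² = Σ (O − E)² / E
  disc-shaped: (975 − 892.125)² / 892.125 = 7.6988
  spherical: (505 − 594.75)² / 594.75 = 13.5436
  elongated: (106 − 99.125)² / 99.125 = 0.4768
χ² = 7.6988 + 13.5436 + 0.4768 = 21.7192 ≈ 21.719

21.719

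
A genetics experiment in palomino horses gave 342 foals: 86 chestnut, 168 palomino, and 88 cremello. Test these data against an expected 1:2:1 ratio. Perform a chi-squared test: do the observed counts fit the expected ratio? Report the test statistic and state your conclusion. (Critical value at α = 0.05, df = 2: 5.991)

0.129; consistent

Expected counts for N = 342 under a 1:2:1 ratio (total parts = 4):
  chestnut: 342 × 1/4 = 85.5
  palomino: 342 × 2/4 = 171
  cremello: 342 × 1/4 = 85.5
χ² = Σ (O − E)² / E
  chestnut: (86 − 85.5)² / 85.5 = 0.0029
  palomino: (168 − 171)² / 171 = 0.0526
  cremello: (88 − 85.5)² / 85.5 = 0.0731
χ² = 0.0029 + 0.0526 + 0.0731 = 0.1286 ≈ 0.129
Degrees of freedom = 3 − 1 = 2; critical value at α = 0.05 is 5.991.
Since 0.129 < 5.991, we fail to reject the null hypothesis — the data are consistent with the 1:2:1 ratio.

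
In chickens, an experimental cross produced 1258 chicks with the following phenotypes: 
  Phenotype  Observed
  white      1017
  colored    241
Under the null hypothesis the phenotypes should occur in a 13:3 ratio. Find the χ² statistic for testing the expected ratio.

0.137

Total ratio parts = 16. Expected numbers out of 1258:
  white: 1258 × 13/16 = 1022.125
  colored: 1258 × 3/16 = 235.875
χ² = Σ (O − E)² / E
  white: (1017 − 1022.125)² / 1022.125 = 0.0257
  colored: (241 − 235.875)² / 235.875 = 0.1114
χ² = 0.0257 + 0.1114 = 0.1371 ≈ 0.137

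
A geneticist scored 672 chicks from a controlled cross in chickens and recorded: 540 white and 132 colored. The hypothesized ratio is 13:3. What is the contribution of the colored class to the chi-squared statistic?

Under the 13:3 hypothesis (Σ ratio = 16, N = 672):
  white: 672 × 13/16 = 546
  colored: 672 × 3/16 = 126
Contribution of colored: (132 − 126)² / 126 = 0.2857

0.286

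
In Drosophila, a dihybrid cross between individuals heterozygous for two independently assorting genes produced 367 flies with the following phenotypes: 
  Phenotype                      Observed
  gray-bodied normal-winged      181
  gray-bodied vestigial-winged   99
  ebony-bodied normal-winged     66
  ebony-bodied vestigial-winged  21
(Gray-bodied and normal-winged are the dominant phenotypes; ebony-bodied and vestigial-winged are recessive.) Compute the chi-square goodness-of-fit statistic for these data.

16.656

A dihybrid F₂ with independent assortment and complete dominance at both loci gives a 9:3:3:1 phenotypic ratio.
Expected counts for N = 367 under a 9:3:3:1 ratio (total parts = 16):
  gray-bodied normal-winged: 367 × 9/16 = 206.4375
  gray-bodied vestigial-winged: 367 × 3/16 = 68.8125
  ebony-bodied normal-winged: 367 × 3/16 = 68.8125
  ebony-bodied vestigial-winged: 367 × 1/16 = 22.9375
χ² = Σ (O − E)² / E
  gray-bodied normal-winged: (181 − 206.4375)² / 206.4375 = 3.1344
  gray-bodied vestigial-winged: (99 − 68.8125)² / 68.8125 = 13.2430
  ebony-bodied normal-winged: (66 − 68.8125)² / 68.8125 = 0.1150
  ebony-bodied vestigial-winged: (21 − 22.9375)² / 22.9375 = 0.1637
χ² = 3.1344 + 13.2430 + 0.1150 + 0.1637 = 16.6561 ≈ 16.656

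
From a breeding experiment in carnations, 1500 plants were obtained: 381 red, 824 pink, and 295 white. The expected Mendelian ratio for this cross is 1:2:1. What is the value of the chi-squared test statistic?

24.464

The 1:2:1 ratio has 4 parts, so with N = 1500 the expected counts are:
  red: 1500 × 1/4 = 375
  pink: 1500 × 2/4 = 750
  white: 1500 × 1/4 = 375
χ² = Σ (O − E)² / E
  red: (381 − 375)² / 375 = 0.0960
  pink: (824 − 750)² / 750 = 7.3013
  white: (295 − 375)² / 375 = 17.0667
χ² = 0.0960 + 7.3013 + 17.0667 = 24.464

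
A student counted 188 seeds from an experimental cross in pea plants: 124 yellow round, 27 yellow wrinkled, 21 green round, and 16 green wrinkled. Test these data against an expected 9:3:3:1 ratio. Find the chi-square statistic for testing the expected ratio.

12.378

The 9:3:3:1 ratio has 16 parts, so with N = 188 the expected counts are:
  yellow round: 188 × 9/16 = 105.75
  yellow wrinkled: 188 × 3/16 = 35.25
  green round: 188 × 3/16 = 35.25
  green wrinkled: 188 × 1/16 = 11.75
χ² = Σ (O − E)² / E
  yellow round: (124 − 105.75)² / 105.75 = 3.1495
  yellow wrinkled: (27 − 35.25)² / 35.25 = 1.9309
  green round: (21 − 35.25)² / 35.25 = 5.7606
  green wrinkled: (16 − 11.75)² / 11.75 = 1.5372
χ² = 3.1495 + 1.9309 + 5.7606 + 1.5372 = 12.3782 ≈ 12.378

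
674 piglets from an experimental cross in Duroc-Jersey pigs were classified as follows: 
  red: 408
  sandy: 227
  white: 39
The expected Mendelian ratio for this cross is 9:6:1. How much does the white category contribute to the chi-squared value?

Total ratio parts = 16. Expected numbers out of 674:
  red: 674 × 9/16 = 379.125
  sandy: 674 × 6/16 = 252.75
  white: 674 × 1/16 = 42.125
Contribution of white: (39 − 42.125)² / 42.125 = 0.2318

0.232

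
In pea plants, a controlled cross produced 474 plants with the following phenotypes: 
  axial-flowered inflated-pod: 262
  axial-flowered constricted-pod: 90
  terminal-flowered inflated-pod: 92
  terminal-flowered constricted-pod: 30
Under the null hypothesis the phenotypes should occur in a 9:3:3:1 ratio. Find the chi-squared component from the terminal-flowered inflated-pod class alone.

0.110

Total ratio parts = 16. Expected numbers out of 474:
  axial-flowered inflated-pod: 474 × 9/16 = 266.625
  axial-flowered constricted-pod: 474 × 3/16 = 88.875
  terminal-flowered inflated-pod: 474 × 3/16 = 88.875
  terminal-flowered constricted-pod: 474 × 1/16 = 29.625
Contribution of terminal-flowered inflated-pod: (92 − 88.875)² / 88.875 = 0.1099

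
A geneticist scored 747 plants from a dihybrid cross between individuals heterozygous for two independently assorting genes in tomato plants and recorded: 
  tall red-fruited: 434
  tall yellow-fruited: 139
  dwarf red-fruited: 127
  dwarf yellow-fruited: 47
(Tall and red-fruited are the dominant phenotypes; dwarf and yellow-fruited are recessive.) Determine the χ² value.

1.682

A dihybrid F₂ with independent assortment and complete dominance at both loci gives a 9:3:3:1 phenotypic ratio.
Total ratio parts = 16. Expected numbers out of 747:
  tall red-fruited: 747 × 9/16 = 420.1875
  tall yellow-fruited: 747 × 3/16 = 140.0625
  dwarf red-fruited: 747 × 3/16 = 140.0625
  dwarf yellow-fruited: 747 × 1/16 = 46.6875
χ² = Σ (O − E)² / E
  tall red-fruited: (434 − 420.1875)² / 420.1875 = 0.4540
  tall yellow-fruited: (139 − 140.0625)² / 140.0625 = 0.0081
  dwarf red-fruited: (127 − 140.0625)² / 140.0625 = 1.2182
  dwarf yellow-fruited: (47 − 46.6875)² / 46.6875 = 0.0021
χ² = 0.4540 + 0.0081 + 1.2182 + 0.0021 = 1.6824 ≈ 1.682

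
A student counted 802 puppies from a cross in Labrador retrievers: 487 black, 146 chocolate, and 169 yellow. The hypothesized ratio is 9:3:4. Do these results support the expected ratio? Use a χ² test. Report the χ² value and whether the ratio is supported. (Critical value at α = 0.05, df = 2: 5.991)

7.929; not consistent

The 9:3:4 ratio has 16 parts, so with N = 802 the expected counts are:
  black: 802 × 9/16 = 451.125
  chocolate: 802 × 3/16 = 150.375
  yellow: 802 × 4/16 = 200.5
χ² = Σ (O − E)² / E
  black: (487 − 451.125)² / 451.125 = 2.8529
  chocolate: (146 − 150.375)² / 150.375 = 0.1273
  yellow: (169 − 200.5)² / 200.5 = 4.9489
χ² = 2.8529 + 0.1273 + 4.9489 = 7.9291 ≈ 7.929
Degrees of freedom = 3 − 1 = 2; critical value at α = 0.05 is 5.991.
Since 7.929 > 5.991, we reject the null hypothesis — the data do not fit the 9:3:4 ratio.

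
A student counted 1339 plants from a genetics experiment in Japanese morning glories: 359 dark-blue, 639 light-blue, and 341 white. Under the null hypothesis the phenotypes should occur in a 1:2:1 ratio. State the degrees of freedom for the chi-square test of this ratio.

A goodness-of-fit test with 3 phenotype classes has df = 3 − 1 = 2.

2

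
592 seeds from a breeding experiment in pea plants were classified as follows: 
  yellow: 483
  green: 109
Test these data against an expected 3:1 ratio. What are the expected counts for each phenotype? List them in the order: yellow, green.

444, 148

Expected counts for N = 592 under a 3:1 ratio (total parts = 4):
  yellow: 592 × 3/4 = 444
  green: 592 × 1/4 = 148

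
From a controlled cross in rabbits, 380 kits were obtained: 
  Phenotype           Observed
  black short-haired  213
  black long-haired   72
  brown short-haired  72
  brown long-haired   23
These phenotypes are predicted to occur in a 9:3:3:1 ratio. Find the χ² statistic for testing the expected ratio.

0.042

Under the 9:3:3:1 hypothesis (Σ ratio = 16, N = 380):
  black short-haired: 380 × 9/16 = 213.75
  black long-haired: 380 × 3/16 = 71.25
  brown short-haired: 380 × 3/16 = 71.25
  brown long-haired: 380 × 1/16 = 23.75
χ² = Σ (O − E)² / E
  black short-haired: (213 − 213.75)² / 213.75 = 0.0026
  black long-haired: (72 − 71.25)² / 71.25 = 0.0079
  brown short-haired: (72 − 71.25)² / 71.25 = 0.0079
  brown long-haired: (23 − 23.75)² / 23.75 = 0.0237
χ² = 0.0026 + 0.0079 + 0.0079 + 0.0237 = 0.0421 ≈ 0.042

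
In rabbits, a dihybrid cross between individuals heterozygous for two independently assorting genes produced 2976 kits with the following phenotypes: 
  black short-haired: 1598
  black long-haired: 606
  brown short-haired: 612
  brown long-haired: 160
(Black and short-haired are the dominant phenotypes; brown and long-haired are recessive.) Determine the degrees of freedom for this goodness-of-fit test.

3

A dihybrid F₂ with independent assortment and complete dominance at both loci gives a 9:3:3:1 phenotypic ratio.
A goodness-of-fit test with 4 phenotype classes has df = 4 − 1 = 3.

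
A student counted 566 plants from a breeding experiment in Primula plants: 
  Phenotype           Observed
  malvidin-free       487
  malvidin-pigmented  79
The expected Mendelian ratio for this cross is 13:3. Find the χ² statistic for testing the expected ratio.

8.533

Under the 13:3 hypothesis (Σ ratio = 16, N = 566):
  malvidin-free: 566 × 13/16 = 459.875
  malvidin-pigmented: 566 × 3/16 = 106.125
χ² = Σ (O − E)² / E
  malvidin-free: (487 − 459.875)² / 459.875 = 1.5999
  malvidin-pigmented: (79 − 106.125)² / 106.125 = 6.9330
χ² = 1.5999 + 6.9330 = 8.5329 ≈ 8.533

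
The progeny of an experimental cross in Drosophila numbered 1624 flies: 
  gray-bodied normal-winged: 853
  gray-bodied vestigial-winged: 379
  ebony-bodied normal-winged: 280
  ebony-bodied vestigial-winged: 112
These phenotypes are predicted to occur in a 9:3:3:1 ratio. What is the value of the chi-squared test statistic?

Expected counts for N = 1624 under a 9:3:3:1 ratio (total parts = 16):
  gray-bodied normal-winged: 1624 × 9/16 = 913.5
  gray-bodied vestigial-winged: 1624 × 3/16 = 304.5
  ebony-bodied normal-winged: 1624 × 3/16 = 304.5
  ebony-bodied vestigial-winged: 1624 × 1/16 = 101.5
χ² = Σ (O − E)² / E
  gray-bodied normal-winged: (853 − 913.5)² / 913.5 = 4.0068
  gray-bodied vestigial-winged: (379 − 304.5)² / 304.5 = 18.2274
  ebony-bodied normal-winged: (280 − 304.5)² / 304.5 = 1.9713
  ebony-bodied vestigial-winged: (112 − 101.5)² / 101.5 = 1.0862
χ² = 4.0068 + 18.2274 + 1.9713 + 1.0862 = 25.2917 ≈ 25.292

25.292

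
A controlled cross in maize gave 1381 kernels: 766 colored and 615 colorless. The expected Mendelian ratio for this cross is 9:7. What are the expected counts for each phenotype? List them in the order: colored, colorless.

776.8125, 604.1875

Expected counts for N = 1381 under a 9:7 ratio (total parts = 16):
  colored: 1381 × 9/16 = 776.8125
  colorless: 1381 × 7/16 = 604.1875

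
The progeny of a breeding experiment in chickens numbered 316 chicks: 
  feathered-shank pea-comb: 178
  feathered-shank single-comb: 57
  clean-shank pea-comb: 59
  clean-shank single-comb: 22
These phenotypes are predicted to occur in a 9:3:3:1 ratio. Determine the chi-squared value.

Under the 9:3:3:1 hypothesis (Σ ratio = 16, N = 316):
  feathered-shank pea-comb: 316 × 9/16 = 177.75
  feathered-shank single-comb: 316 × 3/16 = 59.25
  clean-shank pea-comb: 316 × 3/16 = 59.25
  clean-shank single-comb: 316 × 1/16 = 19.75
χ² = Σ (O − E)² / E
  feathered-shank pea-comb: (178 − 177.75)² / 177.75 = 0.0004
  feathered-shank single-comb: (57 − 59.25)² / 59.25 = 0.0854
  clean-shank pea-comb: (59 − 59.25)² / 59.25 = 0.0011
  clean-shank single-comb: (22 − 19.75)² / 19.75 = 0.2563
χ² = 0.0004 + 0.0854 + 0.0011 + 0.2563 = 0.3432 ≈ 0.343

0.343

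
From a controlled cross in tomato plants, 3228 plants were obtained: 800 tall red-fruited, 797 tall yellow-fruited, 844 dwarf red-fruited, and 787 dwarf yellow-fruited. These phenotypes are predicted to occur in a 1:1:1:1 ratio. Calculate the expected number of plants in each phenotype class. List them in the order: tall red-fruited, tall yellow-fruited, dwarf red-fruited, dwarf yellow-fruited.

Total ratio parts = 4. Expected numbers out of 3228:
  tall red-fruited: 3228 × 1/4 = 807
  tall yellow-fruited: 3228 × 1/4 = 807
  dwarf red-fruited: 3228 × 1/4 = 807
  dwarf yellow-fruited: 3228 × 1/4 = 807

807, 807, 807, 807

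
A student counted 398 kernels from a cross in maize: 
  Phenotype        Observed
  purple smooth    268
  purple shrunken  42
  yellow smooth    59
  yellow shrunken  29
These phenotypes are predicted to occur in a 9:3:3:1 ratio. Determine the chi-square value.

26.916

Under the 9:3:3:1 hypothesis (Σ ratio = 16, N = 398):
  purple smooth: 398 × 9/16 = 223.875
  purple shrunken: 398 × 3/16 = 74.625
  yellow smooth: 398 × 3/16 = 74.625
  yellow shrunken: 398 × 1/16 = 24.875
χ² = Σ (O − E)² / E
  purple smooth: (268 − 223.875)² / 223.875 = 8.6969
  purple shrunken: (42 − 74.625)² / 74.625 = 14.2632
  yellow smooth: (59 − 74.625)² / 74.625 = 3.2716
  yellow shrunken: (29 − 24.875)² / 24.875 = 0.6840
χ² = 8.6969 + 14.2632 + 3.2716 + 0.6840 = 26.9157 ≈ 26.916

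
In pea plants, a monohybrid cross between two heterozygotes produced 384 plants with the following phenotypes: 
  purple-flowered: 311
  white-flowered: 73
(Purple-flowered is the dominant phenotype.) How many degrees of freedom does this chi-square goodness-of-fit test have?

1

For a monohybrid cross between heterozygotes with complete dominance, the expected phenotypic ratio is 3:1.
A goodness-of-fit test with 2 phenotype classes has df = 2 − 1 = 1.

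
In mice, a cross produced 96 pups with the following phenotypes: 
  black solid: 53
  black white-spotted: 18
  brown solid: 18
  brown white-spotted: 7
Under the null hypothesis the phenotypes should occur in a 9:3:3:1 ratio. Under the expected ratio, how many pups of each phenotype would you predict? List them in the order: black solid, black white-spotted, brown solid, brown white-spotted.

Under the 9:3:3:1 hypothesis (Σ ratio = 16, N = 96):
  black solid: 96 × 9/16 = 54
  black white-spotted: 96 × 3/16 = 18
  brown solid: 96 × 3/16 = 18
  brown white-spotted: 96 × 1/16 = 6

54, 18, 18, 6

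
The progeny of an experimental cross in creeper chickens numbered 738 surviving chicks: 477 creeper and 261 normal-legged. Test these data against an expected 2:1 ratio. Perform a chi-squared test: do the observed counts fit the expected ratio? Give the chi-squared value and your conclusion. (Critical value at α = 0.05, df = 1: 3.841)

Total ratio parts = 3. Expected numbers out of 738:
  creeper: 738 × 2/3 = 492
  normal-legged: 738 × 1/3 = 246
χ² = Σ (O − E)² / E
  creeper: (477 − 492)² / 492 = 0.4573
  normal-legged: (261 − 246)² / 246 = 0.9146
χ² = 0.4573 + 0.9146 = 1.3719 ≈ 1.372
Degrees of freedom = 2 − 1 = 1; critical value at α = 0.05 is 3.841.
Since 1.372 < 3.841, we fail to reject the null hypothesis — the data are consistent with the 2:1 ratio.

1.372; consistent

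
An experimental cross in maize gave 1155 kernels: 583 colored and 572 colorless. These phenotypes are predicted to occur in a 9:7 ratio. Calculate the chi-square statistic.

15.646

Expected counts for N = 1155 under a 9:7 ratio (total parts = 16):
  colored: 1155 × 9/16 = 649.6875
  colorless: 1155 × 7/16 = 505.3125
χ² = Σ (O − E)² / E
  colored: (583 − 649.6875)² / 649.6875 = 6.8452
  colorless: (572 − 505.3125)² / 505.3125 = 8.8009
χ² = 6.8452 + 8.8009 = 15.6461 ≈ 15.646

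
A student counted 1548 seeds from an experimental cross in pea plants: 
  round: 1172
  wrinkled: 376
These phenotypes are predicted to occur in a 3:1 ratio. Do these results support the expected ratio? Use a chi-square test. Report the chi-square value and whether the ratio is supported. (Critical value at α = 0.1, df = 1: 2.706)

The 3:1 ratio has 4 parts, so with N = 1548 the expected counts are:
  round: 1548 × 3/4 = 1161
  wrinkled: 1548 × 1/4 = 387
χ² = Σ (O − E)² / E
  round: (1172 − 1161)² / 1161 = 0.1042
  wrinkled: (376 − 387)² / 387 = 0.3127
χ² = 0.1042 + 0.3127 = 0.4169 ≈ 0.417
Degrees of freedom = 2 − 1 = 1; critical value at α = 0.1 is 2.706.
Since 0.417 < 2.706, we fail to reject the null hypothesis — the data are consistent with the 3:1 ratio.

0.417; consistent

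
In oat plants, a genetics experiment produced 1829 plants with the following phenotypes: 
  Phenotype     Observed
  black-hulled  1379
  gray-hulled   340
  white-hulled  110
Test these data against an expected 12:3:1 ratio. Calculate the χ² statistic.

Total ratio parts = 16. Expected numbers out of 1829:
  black-hulled: 1829 × 12/16 = 1371.75
  gray-hulled: 1829 × 3/16 = 342.9375
  white-hulled: 1829 × 1/16 = 114.3125
χ² = Σ (O − E)² / E
  black-hulled: (1379 − 1371.75)² / 1371.75 = 0.0383
  gray-hulled: (340 − 342.9375)² / 342.9375 = 0.0252
  white-hulled: (110 − 114.3125)² / 114.3125 = 0.1627
χ² = 0.0383 + 0.0252 + 0.1627 = 0.2262 ≈ 0.226

0.226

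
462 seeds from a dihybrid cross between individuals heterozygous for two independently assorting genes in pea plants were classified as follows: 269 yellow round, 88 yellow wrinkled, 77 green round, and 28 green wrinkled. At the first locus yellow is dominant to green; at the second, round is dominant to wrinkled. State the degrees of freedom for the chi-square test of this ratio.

3

A dihybrid F₂ with independent assortment and complete dominance at both loci gives a 9:3:3:1 phenotypic ratio.
A goodness-of-fit test with 4 phenotype classes has df = 4 − 1 = 3.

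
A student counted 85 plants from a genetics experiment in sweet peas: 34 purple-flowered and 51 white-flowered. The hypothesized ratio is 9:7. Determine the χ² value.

9.121

Expected counts for N = 85 under a 9:7 ratio (total parts = 16):
  purple-flowered: 85 × 9/16 = 47.8125
  white-flowered: 85 × 7/16 = 37.1875
χ² = Σ (O − E)² / E
  purple-flowered: (34 − 47.8125)² / 47.8125 = 3.9903
  white-flowered: (51 − 37.1875)² / 37.1875 = 5.1304
χ² = 3.9903 + 5.1304 = 9.1207 ≈ 9.121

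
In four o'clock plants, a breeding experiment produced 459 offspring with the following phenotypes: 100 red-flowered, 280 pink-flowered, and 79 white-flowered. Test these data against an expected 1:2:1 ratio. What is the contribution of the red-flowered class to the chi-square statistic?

Total ratio parts = 4. Expected numbers out of 459:
  red-flowered: 459 × 1/4 = 114.75
  pink-flowered: 459 × 2/4 = 229.5
  white-flowered: 459 × 1/4 = 114.75
Contribution of red-flowered: (100 − 114.75)² / 114.75 = 1.8960

1.896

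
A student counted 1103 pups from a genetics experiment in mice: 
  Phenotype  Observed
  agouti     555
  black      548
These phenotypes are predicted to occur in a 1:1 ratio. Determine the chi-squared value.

0.044

Total ratio parts = 2. Expected numbers out of 1103:
  agouti: 1103 × 1/2 = 551.5
  black: 1103 × 1/2 = 551.5
χ² = Σ (O − E)² / E
  agouti: (555 − 551.5)² / 551.5 = 0.0222
  black: (548 − 551.5)² / 551.5 = 0.0222
χ² = 0.0222 + 0.0222 = 0.0444 ≈ 0.044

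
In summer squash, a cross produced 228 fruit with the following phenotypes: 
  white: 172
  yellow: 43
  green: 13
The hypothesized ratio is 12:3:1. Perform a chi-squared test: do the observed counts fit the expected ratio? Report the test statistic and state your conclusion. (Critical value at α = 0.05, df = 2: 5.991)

0.117; consistent

The 12:3:1 ratio has 16 parts, so with N = 228 the expected counts are:
  white: 228 × 12/16 = 171
  yellow: 228 × 3/16 = 42.75
  green: 228 × 1/16 = 14.25
χ² = Σ (O − E)² / E
  white: (172 − 171)² / 171 = 0.0058
  yellow: (43 − 42.75)² / 42.75 = 0.0015
  green: (13 − 14.25)² / 14.25 = 0.1096
χ² = 0.0058 + 0.0015 + 0.1096 = 0.1169 ≈ 0.117
Degrees of freedom = 3 − 1 = 2; critical value at α = 0.05 is 5.991.
Since 0.117 < 5.991, we fail to reject the null hypothesis — the data are consistent with the 12:3:1 ratio.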